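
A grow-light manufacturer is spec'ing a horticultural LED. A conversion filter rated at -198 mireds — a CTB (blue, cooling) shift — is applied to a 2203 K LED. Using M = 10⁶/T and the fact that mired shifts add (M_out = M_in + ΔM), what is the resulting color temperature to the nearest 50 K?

3900 K

M_in = 10⁶/2203 = 453.93 mireds.
M_out = 453.93 + (-198) = 255.93 mireds.
T_out = 10⁶/255.93 = 3907.4 K → 3900 K.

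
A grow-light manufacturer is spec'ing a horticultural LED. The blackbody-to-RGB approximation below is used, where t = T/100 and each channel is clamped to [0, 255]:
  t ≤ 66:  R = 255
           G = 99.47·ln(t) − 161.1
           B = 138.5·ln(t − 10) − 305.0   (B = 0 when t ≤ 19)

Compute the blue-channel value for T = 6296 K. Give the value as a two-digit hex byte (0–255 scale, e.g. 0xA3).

0xF5

t = 6296/100 = 62.96; the t ≤ 66 branch applies.
B = 138.5·ln(62.96 − 10) − 305.0 = 138.5·ln 52.96 − 305.0 = 138.5·3.9695 − 305.0 = 244.781.
Rounded: 245; in hex, 0xF5.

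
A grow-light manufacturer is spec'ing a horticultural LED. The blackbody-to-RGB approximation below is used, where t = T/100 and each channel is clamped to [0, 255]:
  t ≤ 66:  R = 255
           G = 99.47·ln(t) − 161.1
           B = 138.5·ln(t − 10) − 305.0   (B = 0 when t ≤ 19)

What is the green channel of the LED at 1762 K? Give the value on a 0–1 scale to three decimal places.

t = 1762/100 = 17.62; the t ≤ 66 branch applies.
G = 99.47·ln 17.62 − 161.1 = 99.47·2.8690 − 161.1 = 124.283.
On a 0–1 scale: 124.283/255 = 0.4874 → 0.487.

0.487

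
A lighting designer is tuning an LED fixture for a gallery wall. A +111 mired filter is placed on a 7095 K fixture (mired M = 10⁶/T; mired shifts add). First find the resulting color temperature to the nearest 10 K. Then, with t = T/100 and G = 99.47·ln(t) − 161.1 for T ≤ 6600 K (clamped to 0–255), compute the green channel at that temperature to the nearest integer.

M_in = 10⁶/7095 = 140.94; M_out = 140.94 + (+111) = 251.94.
T_out = 10⁶/251.94 = 3969.1 K → 3970 K; t = 39.7.
G = 99.47·ln 39.7 − 161.1 = 99.47·3.6814 − 161.1 = 205.084.
Rounded: 205.

205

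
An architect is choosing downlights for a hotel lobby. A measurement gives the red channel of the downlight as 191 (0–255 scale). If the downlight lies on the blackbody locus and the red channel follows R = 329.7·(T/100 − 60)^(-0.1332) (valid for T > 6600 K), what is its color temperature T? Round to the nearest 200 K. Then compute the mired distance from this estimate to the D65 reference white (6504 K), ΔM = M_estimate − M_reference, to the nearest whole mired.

(t − 60)^(-0.1332) = 191/329.7 = 0.57931.
t − 60 = 0.57931^(1/-0.1332) = 0.57931^(-7.508) = 60.245, so t = 120.245.
T = 100·t = 12025 K → 12000 K to the nearest 200 K.
M_estimate = 10⁶/12000 = 83.33; M_reference = 10⁶/6504 = 153.75.
ΔM = 83.33 − 153.75 = -70.42 → -70 mireds.

-70 mireds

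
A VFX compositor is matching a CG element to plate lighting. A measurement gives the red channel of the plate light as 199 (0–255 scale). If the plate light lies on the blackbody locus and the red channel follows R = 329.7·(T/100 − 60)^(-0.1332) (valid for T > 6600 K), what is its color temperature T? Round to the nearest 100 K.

10400 K

(t − 60)^(-0.1332) = 199/329.7 = 0.60358.
t − 60 = 0.60358^(1/-0.1332) = 0.60358^(-7.508) = 44.273, so t = 104.273.
T = 100·t = 10427 K → 10400 K to the nearest 100 K.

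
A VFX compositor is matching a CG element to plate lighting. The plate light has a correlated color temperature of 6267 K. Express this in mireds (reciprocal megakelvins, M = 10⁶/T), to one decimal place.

159.6 mireds

M = 10⁶ / 6267 = 159.566 → 159.6 mireds.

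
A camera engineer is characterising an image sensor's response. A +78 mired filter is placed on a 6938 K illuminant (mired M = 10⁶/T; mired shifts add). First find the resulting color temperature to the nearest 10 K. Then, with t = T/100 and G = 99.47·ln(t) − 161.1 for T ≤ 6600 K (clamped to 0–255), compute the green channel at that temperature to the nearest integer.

M_in = 10⁶/6938 = 144.13; M_out = 144.13 + (+78) = 222.13.
T_out = 10⁶/222.13 = 4501.8 K → 4500 K; t = 45.
G = 99.47·ln 45 − 161.1 = 99.47·3.8067 − 161.1 = 217.549.
Rounded: 218.

218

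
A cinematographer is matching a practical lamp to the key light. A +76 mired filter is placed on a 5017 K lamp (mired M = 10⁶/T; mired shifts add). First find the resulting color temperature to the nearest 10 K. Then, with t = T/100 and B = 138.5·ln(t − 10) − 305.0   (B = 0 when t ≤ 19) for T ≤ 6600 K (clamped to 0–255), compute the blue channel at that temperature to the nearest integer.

M_in = 10⁶/5017 = 199.32; M_out = 199.32 + (+76) = 275.32.
T_out = 10⁶/275.32 = 3632.1 K → 3630 K; t = 36.3.
B = 138.5·ln(36.3 − 10) − 305.0 = 138.5·ln 26.3 − 305.0 = 138.5·3.2696 − 305.0 = 147.835.
Rounded: 148.

148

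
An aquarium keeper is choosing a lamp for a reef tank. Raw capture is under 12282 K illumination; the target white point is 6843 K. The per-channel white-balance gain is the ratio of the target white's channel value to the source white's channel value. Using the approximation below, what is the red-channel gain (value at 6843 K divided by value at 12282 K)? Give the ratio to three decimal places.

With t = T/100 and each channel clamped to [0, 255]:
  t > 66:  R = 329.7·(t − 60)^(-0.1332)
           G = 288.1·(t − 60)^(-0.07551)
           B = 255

1.307

At 12282 K (t = 122.82):
  R = 329.7·(122.82 − 60)^(-0.1332) = 329.7·62.82^(-0.1332) = 329.7·0.57609 = 189.938.
At 6843 K (t = 68.43):
  R = 329.7·(68.43 − 60)^(-0.1332) = 329.7·8.43^(-0.1332) = 329.7·0.75280 = 248.198.
Gain = 248.198 / 189.938 = 1.3067 → 1.307.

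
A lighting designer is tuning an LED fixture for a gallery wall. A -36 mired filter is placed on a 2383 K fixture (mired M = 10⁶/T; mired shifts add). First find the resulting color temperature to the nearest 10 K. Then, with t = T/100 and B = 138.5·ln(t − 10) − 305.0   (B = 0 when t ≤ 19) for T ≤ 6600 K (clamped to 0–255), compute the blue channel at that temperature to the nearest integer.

80

M_in = 10⁶/2383 = 419.64; M_out = 419.64 + (-36) = 383.64.
T_out = 10⁶/383.64 = 2606.6 K → 2610 K; t = 26.1.
B = 138.5·ln(26.1 − 10) − 305.0 = 138.5·ln 16.1 − 305.0 = 138.5·2.7788 − 305.0 = 79.866.
Rounded: 80.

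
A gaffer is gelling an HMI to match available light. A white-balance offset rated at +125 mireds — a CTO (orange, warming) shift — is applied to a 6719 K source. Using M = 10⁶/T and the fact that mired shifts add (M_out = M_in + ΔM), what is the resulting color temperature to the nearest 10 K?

M_in = 10⁶/6719 = 148.83 mireds.
M_out = 148.83 + (+125) = 273.83 mireds.
T_out = 10⁶/273.83 = 3651.9 K → 3650 K.

3650 K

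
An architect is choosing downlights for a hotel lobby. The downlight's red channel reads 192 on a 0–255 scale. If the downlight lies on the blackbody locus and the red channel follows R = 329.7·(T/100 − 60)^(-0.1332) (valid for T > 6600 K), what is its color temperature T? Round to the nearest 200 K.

11800 K

(t − 60)^(-0.1332) = 192/329.7 = 0.58235.
t − 60 = 0.58235^(1/-0.1332) = 0.58235^(-7.508) = 57.929, so t = 117.929.
T = 100·t = 11793 K → 11800 K to the nearest 200 K.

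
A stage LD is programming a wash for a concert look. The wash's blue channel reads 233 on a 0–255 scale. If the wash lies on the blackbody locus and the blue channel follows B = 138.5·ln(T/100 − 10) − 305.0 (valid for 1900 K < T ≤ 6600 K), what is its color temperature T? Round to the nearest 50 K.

ln(t − 10) = (233 + 305.0) / 138.5 = 3.8845.
t − 10 = e^3.8845 = 48.641, so t = 58.641.
T = 100·t = 5864 K → 5850 K to the nearest 50 K.

5850 K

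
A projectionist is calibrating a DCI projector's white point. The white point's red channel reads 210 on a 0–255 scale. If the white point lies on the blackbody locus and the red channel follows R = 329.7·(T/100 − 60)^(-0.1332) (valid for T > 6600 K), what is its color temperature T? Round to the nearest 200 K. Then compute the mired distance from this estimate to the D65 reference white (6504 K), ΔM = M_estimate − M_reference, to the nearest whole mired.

-43 mireds

(t − 60)^(-0.1332) = 210/329.7 = 0.63694.
t − 60 = 0.63694^(1/-0.1332) = 0.63694^(-7.508) = 29.561, so t = 89.561.
T = 100·t = 8956 K → 9000 K to the nearest 200 K.
M_estimate = 10⁶/9000 = 111.11; M_reference = 10⁶/6504 = 153.75.
ΔM = 111.11 − 153.75 = -42.64 → -43 mireds.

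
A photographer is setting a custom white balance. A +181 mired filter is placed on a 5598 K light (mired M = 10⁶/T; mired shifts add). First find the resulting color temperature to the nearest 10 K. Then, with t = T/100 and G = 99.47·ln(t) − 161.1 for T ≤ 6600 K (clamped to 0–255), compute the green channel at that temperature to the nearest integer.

170

M_in = 10⁶/5598 = 178.64; M_out = 178.64 + (+181) = 359.64.
T_out = 10⁶/359.64 = 2780.6 K → 2780 K; t = 27.8.
G = 99.47·ln 27.8 − 161.1 = 99.47·3.3250 − 161.1 = 169.641.
Rounded: 170.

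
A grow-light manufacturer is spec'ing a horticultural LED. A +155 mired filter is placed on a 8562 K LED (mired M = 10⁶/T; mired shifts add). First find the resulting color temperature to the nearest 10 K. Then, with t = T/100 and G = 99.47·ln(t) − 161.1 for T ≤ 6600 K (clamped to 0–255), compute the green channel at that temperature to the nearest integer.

M_in = 10⁶/8562 = 116.80; M_out = 116.80 + (+155) = 271.80.
T_out = 10⁶/271.80 = 3679.2 K → 3680 K; t = 36.8.
G = 99.47·ln 36.8 − 161.1 = 99.47·3.6055 − 161.1 = 197.539.
Rounded: 198.

198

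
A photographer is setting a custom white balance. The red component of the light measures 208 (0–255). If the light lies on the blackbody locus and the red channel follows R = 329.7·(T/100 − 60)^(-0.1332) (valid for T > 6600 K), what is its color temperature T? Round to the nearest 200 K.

(t − 60)^(-0.1332) = 208/329.7 = 0.63088.
t − 60 = 0.63088^(1/-0.1332) = 0.63088^(-7.508) = 31.763, so t = 91.763.
T = 100·t = 9176 K → 9200 K to the nearest 200 K.

9200 K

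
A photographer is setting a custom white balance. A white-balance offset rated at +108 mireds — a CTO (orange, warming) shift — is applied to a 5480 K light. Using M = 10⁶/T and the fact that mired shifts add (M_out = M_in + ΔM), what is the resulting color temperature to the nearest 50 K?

3450 K

M_in = 10⁶/5480 = 182.48 mireds.
M_out = 182.48 + (+108) = 290.48 mireds.
T_out = 10⁶/290.48 = 3442.6 K → 3450 K.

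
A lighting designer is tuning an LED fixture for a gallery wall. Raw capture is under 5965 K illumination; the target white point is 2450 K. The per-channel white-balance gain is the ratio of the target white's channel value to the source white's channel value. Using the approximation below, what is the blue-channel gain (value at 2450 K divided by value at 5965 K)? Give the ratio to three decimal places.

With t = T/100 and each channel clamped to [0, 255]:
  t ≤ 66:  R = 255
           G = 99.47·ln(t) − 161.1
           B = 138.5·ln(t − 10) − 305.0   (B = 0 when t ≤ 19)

At 5965 K (t = 59.65):
  B = 138.5·ln(59.65 − 10) − 305.0 = 138.5·ln 49.65 − 305.0 = 138.5·3.9050 − 305.0 = 235.842.
At 2450 K (t = 24.5):
  B = 138.5·ln(24.5 − 10) − 305.0 = 138.5·ln 14.5 − 305.0 = 138.5·2.6741 − 305.0 = 65.370.
Gain = 65.370 / 235.842 = 0.2772 → 0.277.

0.277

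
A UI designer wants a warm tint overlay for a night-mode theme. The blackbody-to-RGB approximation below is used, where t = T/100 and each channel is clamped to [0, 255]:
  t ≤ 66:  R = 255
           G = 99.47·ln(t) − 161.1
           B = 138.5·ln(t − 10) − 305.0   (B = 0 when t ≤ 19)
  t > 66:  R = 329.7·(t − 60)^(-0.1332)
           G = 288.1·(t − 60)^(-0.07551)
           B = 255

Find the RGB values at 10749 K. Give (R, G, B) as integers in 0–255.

(197, 215, 255)

t = 10749/100 = 107.49; the t > 66 branch applies.
R = 329.7·(107.49 − 60)^(-0.1332) = 329.7·47.49^(-0.1332) = 329.7·0.59797 = 197.149.
G = 288.1·(107.49 − 60)^(-0.07551) = 288.1·47.49^(-0.07551) = 288.1·0.74714 = 215.250.
B = 255 by definition for t > 66.
Rounded: (197, 215, 255).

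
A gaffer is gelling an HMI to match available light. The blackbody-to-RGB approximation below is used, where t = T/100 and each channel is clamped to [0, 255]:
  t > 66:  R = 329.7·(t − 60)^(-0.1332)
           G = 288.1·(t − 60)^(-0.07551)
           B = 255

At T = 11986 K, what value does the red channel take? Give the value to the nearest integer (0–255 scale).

t = 11986/100 = 119.86; the t > 66 branch applies.
R = 329.7·(119.86 − 60)^(-0.1332) = 329.7·59.86^(-0.1332) = 329.7·0.57981 = 191.163.
Rounded: 191.

191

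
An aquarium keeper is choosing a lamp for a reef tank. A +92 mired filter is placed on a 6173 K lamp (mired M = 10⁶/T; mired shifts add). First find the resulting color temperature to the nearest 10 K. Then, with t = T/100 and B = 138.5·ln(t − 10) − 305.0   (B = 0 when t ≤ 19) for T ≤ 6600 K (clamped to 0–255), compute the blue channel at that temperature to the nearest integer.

M_in = 10⁶/6173 = 162.00; M_out = 162.00 + (+92) = 254.00.
T_out = 10⁶/254.00 = 3937.1 K → 3940 K; t = 39.4.
B = 138.5·ln(39.4 − 10) − 305.0 = 138.5·ln 29.4 − 305.0 = 138.5·3.3810 − 305.0 = 163.268.
Rounded: 163.

163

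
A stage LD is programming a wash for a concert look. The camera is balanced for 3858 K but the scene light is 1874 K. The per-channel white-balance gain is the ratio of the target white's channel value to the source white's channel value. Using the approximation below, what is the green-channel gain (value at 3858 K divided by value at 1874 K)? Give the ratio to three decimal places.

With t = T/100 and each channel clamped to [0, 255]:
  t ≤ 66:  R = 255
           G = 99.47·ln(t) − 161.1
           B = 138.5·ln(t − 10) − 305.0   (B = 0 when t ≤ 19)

1.551

At 1874 K (t = 18.74):
  G = 99.47·ln 18.74 − 161.1 = 99.47·2.9307 − 161.1 = 130.413.
At 3858 K (t = 38.58):
  G = 99.47·ln 38.58 − 161.1 = 99.47·3.6527 − 161.1 = 202.237.
Gain = 202.237 / 130.413 = 1.5507 → 1.551.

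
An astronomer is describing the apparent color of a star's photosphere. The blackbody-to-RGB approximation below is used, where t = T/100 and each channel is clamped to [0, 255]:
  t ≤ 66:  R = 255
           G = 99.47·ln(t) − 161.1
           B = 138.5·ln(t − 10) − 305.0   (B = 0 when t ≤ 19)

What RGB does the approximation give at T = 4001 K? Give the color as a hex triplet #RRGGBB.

t = 4001/100 = 40.01; the t ≤ 66 branch applies.
R = 255 by definition for t ≤ 66.
G = 99.47·ln 40.01 − 161.1 = 99.47·3.6891 − 161.1 = 205.858.
B = 138.5·ln(40.01 − 10) − 305.0 = 138.5·ln 30.01 − 305.0 = 138.5·3.4015 − 305.0 = 166.112.
Rounded: (255, 206, 166).
In hex: #FFCEA6.

#FFCEA6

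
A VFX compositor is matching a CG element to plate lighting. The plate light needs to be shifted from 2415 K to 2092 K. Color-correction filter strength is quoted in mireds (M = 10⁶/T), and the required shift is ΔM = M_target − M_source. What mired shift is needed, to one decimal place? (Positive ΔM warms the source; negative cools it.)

M_source = 10⁶/2415 = 414.079; M_target = 10⁶/2092 = 478.011.
ΔM = 478.011 − 414.079 = 63.933 → +63.9 mireds, a warming shift.

+63.9 mireds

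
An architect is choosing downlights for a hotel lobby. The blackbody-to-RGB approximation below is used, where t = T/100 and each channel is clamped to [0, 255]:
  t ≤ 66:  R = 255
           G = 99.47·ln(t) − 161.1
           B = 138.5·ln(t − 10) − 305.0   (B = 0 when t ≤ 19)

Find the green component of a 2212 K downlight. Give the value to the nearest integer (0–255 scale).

147

t = 2212/100 = 22.12; the t ≤ 66 branch applies.
G = 99.47·ln 22.12 − 161.1 = 99.47·3.0965 − 161.1 = 146.907.
Rounded: 147.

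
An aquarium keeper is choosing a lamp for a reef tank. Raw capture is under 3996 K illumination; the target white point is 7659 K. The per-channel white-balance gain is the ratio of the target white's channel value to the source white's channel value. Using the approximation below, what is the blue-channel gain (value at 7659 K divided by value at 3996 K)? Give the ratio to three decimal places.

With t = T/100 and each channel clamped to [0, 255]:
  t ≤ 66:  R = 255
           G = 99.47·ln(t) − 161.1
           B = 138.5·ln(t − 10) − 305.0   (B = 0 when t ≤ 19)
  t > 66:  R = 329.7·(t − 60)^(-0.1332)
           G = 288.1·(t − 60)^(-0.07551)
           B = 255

1.537

At 3996 K (t = 39.96):
  B = 138.5·ln(39.96 − 10) − 305.0 = 138.5·ln 29.96 − 305.0 = 138.5·3.3999 − 305.0 = 165.881.
At 7659 K (t = 76.59):
  B = 255 by definition for t > 66.
Gain = 255.000 / 165.881 = 1.5372 → 1.537.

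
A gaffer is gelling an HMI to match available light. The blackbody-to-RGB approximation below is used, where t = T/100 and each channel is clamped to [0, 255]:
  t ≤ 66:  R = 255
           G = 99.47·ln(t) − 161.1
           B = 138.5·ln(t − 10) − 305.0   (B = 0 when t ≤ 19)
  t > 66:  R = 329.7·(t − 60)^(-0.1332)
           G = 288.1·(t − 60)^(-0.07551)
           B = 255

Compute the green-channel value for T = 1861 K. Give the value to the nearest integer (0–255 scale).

t = 1861/100 = 18.61; the t ≤ 66 branch applies.
G = 99.47·ln 18.61 − 161.1 = 99.47·2.9237 − 161.1 = 129.720.
Rounded: 130.

130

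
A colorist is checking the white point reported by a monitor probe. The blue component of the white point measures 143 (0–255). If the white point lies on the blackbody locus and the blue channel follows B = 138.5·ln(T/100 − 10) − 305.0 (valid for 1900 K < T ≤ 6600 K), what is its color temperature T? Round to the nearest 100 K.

ln(t − 10) = (143 + 305.0) / 138.5 = 3.2347.
t − 10 = e^3.2347 = 25.398, so t = 35.398.
T = 100·t = 3540 K → 3500 K to the nearest 100 K.

3500 K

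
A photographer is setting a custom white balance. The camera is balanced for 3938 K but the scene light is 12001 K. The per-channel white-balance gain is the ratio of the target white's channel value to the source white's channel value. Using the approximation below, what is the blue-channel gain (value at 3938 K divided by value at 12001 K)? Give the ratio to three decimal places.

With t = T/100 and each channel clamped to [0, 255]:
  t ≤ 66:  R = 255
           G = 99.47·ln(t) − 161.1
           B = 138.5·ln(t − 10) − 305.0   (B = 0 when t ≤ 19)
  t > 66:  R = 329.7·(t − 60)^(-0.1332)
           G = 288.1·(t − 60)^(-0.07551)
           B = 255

At 12001 K (t = 120.01):
  B = 255 by definition for t > 66.
At 3938 K (t = 39.38):
  B = 138.5·ln(39.38 − 10) − 305.0 = 138.5·ln 29.38 − 305.0 = 138.5·3.3803 − 305.0 = 163.174.
Gain = 163.174 / 255.000 = 0.6399 → 0.640.

0.640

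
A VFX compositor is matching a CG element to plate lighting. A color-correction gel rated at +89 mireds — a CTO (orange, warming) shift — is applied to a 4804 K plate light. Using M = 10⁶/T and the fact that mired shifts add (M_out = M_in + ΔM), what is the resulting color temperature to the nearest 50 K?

3350 K

M_in = 10⁶/4804 = 208.16 mireds.
M_out = 208.16 + (+89) = 297.16 mireds.
T_out = 10⁶/297.16 = 3365.2 K → 3350 K.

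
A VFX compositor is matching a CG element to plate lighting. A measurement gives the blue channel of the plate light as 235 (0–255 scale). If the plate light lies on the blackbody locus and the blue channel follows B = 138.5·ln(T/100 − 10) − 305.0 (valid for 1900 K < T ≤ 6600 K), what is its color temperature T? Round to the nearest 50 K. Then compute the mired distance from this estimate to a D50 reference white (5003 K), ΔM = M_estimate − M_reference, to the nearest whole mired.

ln(t − 10) = (235 + 305.0) / 138.5 = 3.8989.
t − 10 = e^3.8989 = 49.349, so t = 59.349.
T = 100·t = 5935 K → 5950 K to the nearest 50 K.
M_estimate = 10⁶/5950 = 168.07; M_reference = 10⁶/5003 = 199.88.
ΔM = 168.07 − 199.88 = -31.81 → -32 mireds.

-32 mireds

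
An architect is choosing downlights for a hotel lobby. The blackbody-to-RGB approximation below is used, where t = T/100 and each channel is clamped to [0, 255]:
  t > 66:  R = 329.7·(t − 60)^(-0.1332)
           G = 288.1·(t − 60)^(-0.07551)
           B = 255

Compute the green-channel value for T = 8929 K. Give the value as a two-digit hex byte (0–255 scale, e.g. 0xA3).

0xDF

t = 8929/100 = 89.29; the t > 66 branch applies.
G = 288.1·(89.29 − 60)^(-0.07551) = 288.1·29.29^(-0.07551) = 288.1·0.77490 = 223.250.
Rounded: 223; in hex, 0xDF.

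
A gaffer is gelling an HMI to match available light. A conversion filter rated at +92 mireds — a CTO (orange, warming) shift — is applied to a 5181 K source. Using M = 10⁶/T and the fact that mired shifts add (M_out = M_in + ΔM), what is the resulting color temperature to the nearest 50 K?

M_in = 10⁶/5181 = 193.01 mireds.
M_out = 193.01 + (+92) = 285.01 mireds.
T_out = 10⁶/285.01 = 3508.6 K → 3500 K.

3500 K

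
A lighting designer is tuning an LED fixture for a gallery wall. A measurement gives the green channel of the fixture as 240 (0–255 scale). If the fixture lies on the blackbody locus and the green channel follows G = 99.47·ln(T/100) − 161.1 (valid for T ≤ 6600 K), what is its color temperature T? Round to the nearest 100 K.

5600 K

ln t = (240 + 161.1) / 99.47 = 4.0324.
t = e^4.0324 = 56.394.
T = 100·t = 5639 K → 5600 K to the nearest 100 K.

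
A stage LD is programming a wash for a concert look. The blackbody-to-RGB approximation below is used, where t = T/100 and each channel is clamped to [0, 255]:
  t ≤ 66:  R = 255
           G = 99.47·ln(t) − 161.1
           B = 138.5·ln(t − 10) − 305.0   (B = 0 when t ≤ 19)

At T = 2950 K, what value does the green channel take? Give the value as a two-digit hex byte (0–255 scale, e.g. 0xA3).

t = 2950/100 = 29.5; the t ≤ 66 branch applies.
G = 99.47·ln 29.5 − 161.1 = 99.47·3.3844 − 161.1 = 175.545.
Rounded: 176; in hex, 0xB0.

0xB0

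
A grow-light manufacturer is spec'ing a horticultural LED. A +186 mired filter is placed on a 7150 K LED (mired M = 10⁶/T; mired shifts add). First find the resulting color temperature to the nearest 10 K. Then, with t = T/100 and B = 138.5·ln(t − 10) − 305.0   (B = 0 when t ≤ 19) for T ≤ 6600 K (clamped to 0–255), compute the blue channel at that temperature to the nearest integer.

115

M_in = 10⁶/7150 = 139.86; M_out = 139.86 + (+186) = 325.86.
T_out = 10⁶/325.86 = 3068.8 K → 3070 K; t = 30.7.
B = 138.5·ln(30.7 − 10) − 305.0 = 138.5·ln 20.7 − 305.0 = 138.5·3.0301 − 305.0 = 114.674.
Rounded: 115.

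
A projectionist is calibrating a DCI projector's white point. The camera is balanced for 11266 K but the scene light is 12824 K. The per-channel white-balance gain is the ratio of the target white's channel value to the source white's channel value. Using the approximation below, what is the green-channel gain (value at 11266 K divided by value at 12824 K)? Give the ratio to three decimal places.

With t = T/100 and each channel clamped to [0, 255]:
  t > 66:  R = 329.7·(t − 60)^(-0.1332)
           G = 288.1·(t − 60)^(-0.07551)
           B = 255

At 12824 K (t = 128.24):
  G = 288.1·(128.24 − 60)^(-0.07551) = 288.1·68.24^(-0.07551) = 288.1·0.72696 = 209.438.
At 11266 K (t = 112.66):
  G = 288.1·(112.66 − 60)^(-0.07551) = 288.1·52.66^(-0.07551) = 288.1·0.74133 = 213.577.
Gain = 213.577 / 209.438 = 1.0198 → 1.020.

1.020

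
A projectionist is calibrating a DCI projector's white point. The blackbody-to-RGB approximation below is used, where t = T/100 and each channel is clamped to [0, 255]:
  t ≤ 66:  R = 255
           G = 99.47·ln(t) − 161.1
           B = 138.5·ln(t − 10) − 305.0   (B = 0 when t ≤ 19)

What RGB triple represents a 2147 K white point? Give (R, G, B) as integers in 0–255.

(255, 144, 33)

t = 2147/100 = 21.47; the t ≤ 66 branch applies.
R = 255 by definition for t ≤ 66.
G = 99.47·ln 21.47 − 161.1 = 99.47·3.0667 − 161.1 = 143.940.
B = 138.5·ln(21.47 − 10) − 305.0 = 138.5·ln 11.47 − 305.0 = 138.5·2.4397 − 305.0 = 32.903.
Rounded: (255, 144, 33).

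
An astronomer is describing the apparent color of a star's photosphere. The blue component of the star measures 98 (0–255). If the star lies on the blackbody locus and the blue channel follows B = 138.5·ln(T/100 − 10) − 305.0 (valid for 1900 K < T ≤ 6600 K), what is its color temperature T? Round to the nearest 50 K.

2850 K

ln(t − 10) = (98 + 305.0) / 138.5 = 2.9097.
t − 10 = e^2.9097 = 18.352, so t = 28.352.
T = 100·t = 2835 K → 2850 K to the nearest 50 K.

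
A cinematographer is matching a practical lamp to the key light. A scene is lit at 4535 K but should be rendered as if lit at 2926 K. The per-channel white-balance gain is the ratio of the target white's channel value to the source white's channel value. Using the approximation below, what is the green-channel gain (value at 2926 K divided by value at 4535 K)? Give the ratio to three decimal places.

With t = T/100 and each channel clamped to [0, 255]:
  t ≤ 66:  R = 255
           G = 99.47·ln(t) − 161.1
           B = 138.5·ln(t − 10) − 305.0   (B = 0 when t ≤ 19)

At 4535 K (t = 45.35):
  G = 99.47·ln 45.35 − 161.1 = 99.47·3.8144 − 161.1 = 218.319.
At 2926 K (t = 29.26):
  G = 99.47·ln 29.26 − 161.1 = 99.47·3.3762 − 161.1 = 174.733.
Gain = 174.733 / 218.319 = 0.8004 → 0.800.

0.800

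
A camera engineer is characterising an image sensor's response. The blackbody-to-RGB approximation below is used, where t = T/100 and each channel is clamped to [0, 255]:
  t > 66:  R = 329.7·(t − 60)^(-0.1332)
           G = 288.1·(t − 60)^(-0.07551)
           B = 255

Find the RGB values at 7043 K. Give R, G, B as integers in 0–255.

t = 7043/100 = 70.43; the t > 66 branch applies.
R = 329.7·(70.43 − 60)^(-0.1332) = 329.7·10.43^(-0.1332) = 329.7·0.73175 = 241.259.
G = 288.1·(70.43 − 60)^(-0.07551) = 288.1·10.43^(-0.07551) = 288.1·0.83774 = 241.353.
B = 255 by definition for t > 66.
Rounded: (241, 241, 255).

R=241, G=241, B=255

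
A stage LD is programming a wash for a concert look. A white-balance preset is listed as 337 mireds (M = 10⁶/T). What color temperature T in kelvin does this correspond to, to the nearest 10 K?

T = 10⁶ / 337 = 2967.36 K → 2970 K.

2970 K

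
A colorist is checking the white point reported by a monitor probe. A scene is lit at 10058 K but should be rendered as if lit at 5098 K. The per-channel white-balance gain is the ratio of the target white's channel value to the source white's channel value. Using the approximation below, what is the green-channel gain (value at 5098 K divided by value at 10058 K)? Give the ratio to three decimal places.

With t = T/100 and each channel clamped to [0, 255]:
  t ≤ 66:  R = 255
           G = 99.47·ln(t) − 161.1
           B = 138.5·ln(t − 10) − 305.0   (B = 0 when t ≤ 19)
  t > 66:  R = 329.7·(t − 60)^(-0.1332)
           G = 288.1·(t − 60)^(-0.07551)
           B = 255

At 10058 K (t = 100.58):
  G = 288.1·(100.58 − 60)^(-0.07551) = 288.1·40.58^(-0.07551) = 288.1·0.75606 = 217.821.
At 5098 K (t = 50.98):
  G = 99.47·ln 50.98 − 161.1 = 99.47·3.9314 − 161.1 = 229.960.
Gain = 229.960 / 217.821 = 1.0557 → 1.056.

1.056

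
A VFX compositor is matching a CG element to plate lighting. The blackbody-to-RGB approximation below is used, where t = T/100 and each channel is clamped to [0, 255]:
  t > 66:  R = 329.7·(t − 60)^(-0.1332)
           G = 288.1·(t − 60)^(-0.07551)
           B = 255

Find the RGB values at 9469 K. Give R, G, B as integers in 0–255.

t = 9469/100 = 94.69; the t > 66 branch applies.
R = 329.7·(94.69 − 60)^(-0.1332) = 329.7·34.69^(-0.1332) = 329.7·0.62351 = 205.572.
G = 288.1·(94.69 − 60)^(-0.07551) = 288.1·34.69^(-0.07551) = 288.1·0.76507 = 220.416.
B = 255 by definition for t > 66.
Rounded: (206, 220, 255).

R=206, G=220, B=255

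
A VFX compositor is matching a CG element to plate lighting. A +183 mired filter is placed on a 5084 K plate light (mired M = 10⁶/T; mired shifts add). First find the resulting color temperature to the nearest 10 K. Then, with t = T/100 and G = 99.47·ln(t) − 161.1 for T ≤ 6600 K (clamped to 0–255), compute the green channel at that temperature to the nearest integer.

164

M_in = 10⁶/5084 = 196.70; M_out = 196.70 + (+183) = 379.70.
T_out = 10⁶/379.70 = 2633.7 K → 2630 K; t = 26.3.
G = 99.47·ln 26.3 − 161.1 = 99.47·3.2696 − 161.1 = 164.124.
Rounded: 164.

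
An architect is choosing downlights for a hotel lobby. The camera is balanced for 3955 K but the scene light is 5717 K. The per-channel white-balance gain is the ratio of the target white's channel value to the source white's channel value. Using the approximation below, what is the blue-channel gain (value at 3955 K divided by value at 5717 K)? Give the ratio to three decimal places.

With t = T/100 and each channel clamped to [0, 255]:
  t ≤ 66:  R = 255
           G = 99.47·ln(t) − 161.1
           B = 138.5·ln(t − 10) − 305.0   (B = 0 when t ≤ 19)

0.717

At 5717 K (t = 57.17):
  B = 138.5·ln(57.17 − 10) − 305.0 = 138.5·ln 47.17 − 305.0 = 138.5·3.8538 − 305.0 = 228.745.
At 3955 K (t = 39.55):
  B = 138.5·ln(39.55 − 10) − 305.0 = 138.5·ln 29.55 − 305.0 = 138.5·3.3861 − 305.0 = 163.973.
Gain = 163.973 / 228.745 = 0.7168 → 0.717.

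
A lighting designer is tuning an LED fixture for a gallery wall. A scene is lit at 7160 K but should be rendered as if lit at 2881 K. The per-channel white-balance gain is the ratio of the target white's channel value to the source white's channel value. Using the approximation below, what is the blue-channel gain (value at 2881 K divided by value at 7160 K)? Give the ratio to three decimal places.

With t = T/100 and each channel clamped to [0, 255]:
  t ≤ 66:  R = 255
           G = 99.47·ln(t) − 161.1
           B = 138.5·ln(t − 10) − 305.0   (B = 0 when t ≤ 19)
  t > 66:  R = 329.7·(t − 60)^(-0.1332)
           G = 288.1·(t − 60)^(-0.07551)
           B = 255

0.398

At 7160 K (t = 71.6):
  B = 255 by definition for t > 66.
At 2881 K (t = 28.81):
  B = 138.5·ln(28.81 − 10) − 305.0 = 138.5·ln 18.81 − 305.0 = 138.5·2.9344 − 305.0 = 101.413.
Gain = 101.413 / 255.000 = 0.3977 → 0.398.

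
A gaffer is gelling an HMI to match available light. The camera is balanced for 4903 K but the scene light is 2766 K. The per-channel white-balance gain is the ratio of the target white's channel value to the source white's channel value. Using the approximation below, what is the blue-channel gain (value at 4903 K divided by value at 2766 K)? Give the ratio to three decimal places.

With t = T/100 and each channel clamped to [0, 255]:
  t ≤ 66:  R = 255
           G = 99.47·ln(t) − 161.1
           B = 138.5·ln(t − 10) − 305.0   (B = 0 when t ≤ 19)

2.185

At 2766 K (t = 27.66):
  B = 138.5·ln(27.66 − 10) − 305.0 = 138.5·ln 17.66 − 305.0 = 138.5·2.8713 − 305.0 = 92.675.
At 4903 K (t = 49.03):
  B = 138.5·ln(49.03 − 10) − 305.0 = 138.5·ln 39.03 − 305.0 = 138.5·3.6643 − 305.0 = 202.510.
Gain = 202.510 / 92.675 = 2.1852 → 2.185.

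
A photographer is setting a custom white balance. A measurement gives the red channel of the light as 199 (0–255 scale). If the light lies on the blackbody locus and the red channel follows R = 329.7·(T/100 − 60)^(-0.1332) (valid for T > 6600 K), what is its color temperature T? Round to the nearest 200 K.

10400 K

(t − 60)^(-0.1332) = 199/329.7 = 0.60358.
t − 60 = 0.60358^(1/-0.1332) = 0.60358^(-7.508) = 44.273, so t = 104.273.
T = 100·t = 10427 K → 10400 K to the nearest 200 K.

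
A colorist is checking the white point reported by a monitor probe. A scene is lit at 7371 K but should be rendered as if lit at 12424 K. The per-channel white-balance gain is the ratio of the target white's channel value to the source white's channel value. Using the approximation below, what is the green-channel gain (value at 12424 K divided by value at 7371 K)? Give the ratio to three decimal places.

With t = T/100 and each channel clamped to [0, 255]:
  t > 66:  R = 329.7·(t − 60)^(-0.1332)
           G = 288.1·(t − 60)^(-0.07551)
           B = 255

At 7371 K (t = 73.71):
  G = 288.1·(73.71 − 60)^(-0.07551) = 288.1·13.71^(-0.07551) = 288.1·0.82062 = 236.421.
At 12424 K (t = 124.24):
  G = 288.1·(124.24 − 60)^(-0.07551) = 288.1·64.24^(-0.07551) = 288.1·0.73029 = 210.395.
Gain = 210.395 / 236.421 = 0.8899 → 0.890.

0.890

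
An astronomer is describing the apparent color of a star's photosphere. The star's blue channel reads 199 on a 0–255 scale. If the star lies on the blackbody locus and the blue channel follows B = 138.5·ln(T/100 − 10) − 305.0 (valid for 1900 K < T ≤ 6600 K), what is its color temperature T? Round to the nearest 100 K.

4800 K

ln(t − 10) = (199 + 305.0) / 138.5 = 3.6390.
t − 10 = e^3.6390 = 38.053, so t = 48.053.
T = 100·t = 4805 K → 4800 K to the nearest 100 K.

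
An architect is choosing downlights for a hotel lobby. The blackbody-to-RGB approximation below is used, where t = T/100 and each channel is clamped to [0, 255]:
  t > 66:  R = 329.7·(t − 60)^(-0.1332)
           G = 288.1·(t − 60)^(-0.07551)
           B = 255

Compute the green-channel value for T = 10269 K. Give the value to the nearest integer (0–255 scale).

217

t = 10269/100 = 102.69; the t > 66 branch applies.
G = 288.1·(102.69 − 60)^(-0.07551) = 288.1·42.69^(-0.07551) = 288.1·0.75317 = 216.989.
Rounded: 217.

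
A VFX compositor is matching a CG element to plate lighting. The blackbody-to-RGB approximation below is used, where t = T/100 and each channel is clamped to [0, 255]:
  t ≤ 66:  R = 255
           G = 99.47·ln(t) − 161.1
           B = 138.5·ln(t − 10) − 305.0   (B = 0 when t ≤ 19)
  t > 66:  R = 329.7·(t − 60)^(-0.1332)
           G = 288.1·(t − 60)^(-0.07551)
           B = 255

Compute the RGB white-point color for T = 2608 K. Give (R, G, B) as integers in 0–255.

t = 2608/100 = 26.08; the t ≤ 66 branch applies.
R = 255 by definition for t ≤ 66.
G = 99.47·ln 26.08 − 161.1 = 99.47·3.2612 − 161.1 = 163.288.
B = 138.5·ln(26.08 − 10) − 305.0 = 138.5·ln 16.08 − 305.0 = 138.5·2.7776 − 305.0 = 79.694.
Rounded: (255, 163, 80).

(255, 163, 80)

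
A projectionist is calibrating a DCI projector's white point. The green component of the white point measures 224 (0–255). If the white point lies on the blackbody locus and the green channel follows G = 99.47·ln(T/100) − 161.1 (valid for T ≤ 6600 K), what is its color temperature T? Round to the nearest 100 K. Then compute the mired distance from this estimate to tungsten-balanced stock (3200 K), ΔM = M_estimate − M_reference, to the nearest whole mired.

-104 mireds

ln t = (224 + 161.1) / 99.47 = 3.8715.
t = e^3.8715 = 48.015.
T = 100·t = 4802 K → 4800 K to the nearest 100 K.
M_estimate = 10⁶/4800 = 208.33; M_reference = 10⁶/3200 = 312.50.
ΔM = 208.33 − 312.50 = -104.17 → -104 mireds.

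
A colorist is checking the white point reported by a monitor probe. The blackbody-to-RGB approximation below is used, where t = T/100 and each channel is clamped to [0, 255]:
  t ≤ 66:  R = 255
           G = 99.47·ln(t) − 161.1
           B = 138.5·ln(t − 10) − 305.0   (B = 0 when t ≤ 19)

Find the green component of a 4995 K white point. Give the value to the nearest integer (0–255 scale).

t = 4995/100 = 49.95; the t ≤ 66 branch applies.
G = 99.47·ln 49.95 − 161.1 = 99.47·3.9110 − 161.1 = 227.929.
Rounded: 228.

228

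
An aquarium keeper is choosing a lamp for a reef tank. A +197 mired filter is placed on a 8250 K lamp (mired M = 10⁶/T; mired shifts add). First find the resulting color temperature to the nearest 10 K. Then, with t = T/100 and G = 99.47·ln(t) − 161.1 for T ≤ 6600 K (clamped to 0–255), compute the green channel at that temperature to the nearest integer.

M_in = 10⁶/8250 = 121.21; M_out = 121.21 + (+197) = 318.21.
T_out = 10⁶/318.21 = 3142.6 K → 3140 K; t = 31.4.
G = 99.47·ln 31.4 − 161.1 = 99.47·3.4468 − 161.1 = 181.754.
Rounded: 182.

182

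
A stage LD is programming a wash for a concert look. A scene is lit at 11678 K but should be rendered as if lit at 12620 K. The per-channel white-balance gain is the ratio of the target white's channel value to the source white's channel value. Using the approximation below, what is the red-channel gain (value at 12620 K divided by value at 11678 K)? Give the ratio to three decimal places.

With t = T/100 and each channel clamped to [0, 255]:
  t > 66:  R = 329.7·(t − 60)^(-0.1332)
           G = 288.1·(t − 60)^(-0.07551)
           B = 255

0.980

At 11678 K (t = 116.78):
  R = 329.7·(116.78 − 60)^(-0.1332) = 329.7·56.78^(-0.1332) = 329.7·0.58390 = 192.513.
At 12620 K (t = 126.2):
  R = 329.7·(126.2 − 60)^(-0.1332) = 329.7·66.2^(-0.1332) = 329.7·0.57209 = 188.617.
Gain = 188.617 / 192.513 = 0.9798 → 0.980.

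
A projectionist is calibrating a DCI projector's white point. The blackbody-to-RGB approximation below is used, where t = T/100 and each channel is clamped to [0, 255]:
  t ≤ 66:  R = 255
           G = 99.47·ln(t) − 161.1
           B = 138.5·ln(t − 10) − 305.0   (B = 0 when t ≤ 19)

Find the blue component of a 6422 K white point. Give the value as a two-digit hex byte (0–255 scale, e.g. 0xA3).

t = 6422/100 = 64.22; the t ≤ 66 branch applies.
B = 138.5·ln(64.22 − 10) − 305.0 = 138.5·ln 54.22 − 305.0 = 138.5·3.9930 − 305.0 = 248.037.
Rounded: 248; in hex, 0xF8.

0xF8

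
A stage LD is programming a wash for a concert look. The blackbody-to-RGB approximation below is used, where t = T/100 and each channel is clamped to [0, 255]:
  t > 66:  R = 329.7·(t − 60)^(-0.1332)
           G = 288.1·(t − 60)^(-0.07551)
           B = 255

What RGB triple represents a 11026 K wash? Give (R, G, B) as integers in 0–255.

(196, 214, 255)

t = 11026/100 = 110.26; the t > 66 branch applies.
R = 329.7·(110.26 − 60)^(-0.1332) = 329.7·50.26^(-0.1332) = 329.7·0.59347 = 195.666.
G = 288.1·(110.26 − 60)^(-0.07551) = 288.1·50.26^(-0.07551) = 288.1·0.74394 = 214.330.
B = 255 by definition for t > 66.
Rounded: (196, 214, 255).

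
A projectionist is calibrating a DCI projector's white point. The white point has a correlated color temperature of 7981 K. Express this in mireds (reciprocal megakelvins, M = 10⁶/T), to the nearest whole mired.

125 mireds

M = 10⁶ / 7981 = 125.298 → 125 mireds.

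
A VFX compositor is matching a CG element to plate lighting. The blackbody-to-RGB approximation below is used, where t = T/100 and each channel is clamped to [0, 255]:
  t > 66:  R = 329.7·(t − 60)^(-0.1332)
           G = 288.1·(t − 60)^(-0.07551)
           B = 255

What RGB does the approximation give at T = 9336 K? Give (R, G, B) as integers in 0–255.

t = 9336/100 = 93.36; the t > 66 branch applies.
R = 329.7·(93.36 − 60)^(-0.1332) = 329.7·33.36^(-0.1332) = 329.7·0.62677 = 206.645.
G = 288.1·(93.36 − 60)^(-0.07551) = 288.1·33.36^(-0.07551) = 288.1·0.76733 = 221.067.
B = 255 by definition for t > 66.
Rounded: (207, 221, 255).

(207, 221, 255)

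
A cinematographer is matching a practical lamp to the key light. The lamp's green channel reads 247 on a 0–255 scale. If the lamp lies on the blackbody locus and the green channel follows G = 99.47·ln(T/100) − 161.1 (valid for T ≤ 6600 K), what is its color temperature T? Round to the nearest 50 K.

ln t = (247 + 161.1) / 99.47 = 4.1027.
t = e^4.1027 = 60.506.
T = 100·t = 6051 K → 6050 K to the nearest 50 K.

6050 K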